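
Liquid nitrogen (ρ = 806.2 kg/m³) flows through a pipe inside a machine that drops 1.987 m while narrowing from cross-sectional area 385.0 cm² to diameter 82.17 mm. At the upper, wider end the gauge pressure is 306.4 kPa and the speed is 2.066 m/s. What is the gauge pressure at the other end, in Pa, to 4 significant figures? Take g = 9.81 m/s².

Continuity gives A₁v₁ = A₂v₂, so v₂ = (385.0 cm²)/(53.03 cm²) × 2.066 m/s = 15.00 m/s.
Applying Bernoulli between the two ends and solving for P₂: P₂ = P₁ + ½ρ(v₁² − v₂²) − ρgΔh.
P₂ = 306400 + ½·806.2·(2.066² − 15.00²) − 806.2·9.81·(−1.987) = 306400 + (-88970) − (-15710) = 233100 Pa.

P₂ ≈ 233100 Pa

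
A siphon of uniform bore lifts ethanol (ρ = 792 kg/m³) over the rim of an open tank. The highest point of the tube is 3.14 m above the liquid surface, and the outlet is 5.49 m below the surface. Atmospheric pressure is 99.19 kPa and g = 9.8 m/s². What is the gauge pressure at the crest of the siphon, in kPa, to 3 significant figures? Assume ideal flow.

P_gauge ≈ -67.0 kPa

From the surface to the outlet (both open to atmosphere, surface at rest): v = √(2g·h_out) = √(2·9.8·5.49) = 10.4 m/s.
Continuity keeps v the same throughout the tube; from surface to crest, P_atm + 0 = P_top + ½ρv² + ρg·h_top.
P_top = 99190 − ½·792·10.4² − 792·9.8·3.14 = 32200 Pa. So P_gauge = P_top − P_atm = -67000 Pa.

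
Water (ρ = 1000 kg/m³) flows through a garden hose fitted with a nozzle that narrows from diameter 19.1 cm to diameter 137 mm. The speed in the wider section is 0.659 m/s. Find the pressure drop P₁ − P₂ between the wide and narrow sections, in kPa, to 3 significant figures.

The volume flow rate is constant, so v₂ = (A₁/A₂)v₁ = (287/147)·0.659 = 1.28 m/s.
Bernoulli (h₁ = h₂): P₁ − P₂ = ½ρ(v₂² − v₁²).
P₁ − P₂ = ½·1000·(1.28² − 0.659²) = ½·1000·1.21 = 603 Pa.

0.603 kPa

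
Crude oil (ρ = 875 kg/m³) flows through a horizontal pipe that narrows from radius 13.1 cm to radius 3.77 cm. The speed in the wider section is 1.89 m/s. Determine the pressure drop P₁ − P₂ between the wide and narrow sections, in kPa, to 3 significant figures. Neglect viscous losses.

The volume flow rate is constant, so v₂ = (A₁/A₂)v₁ = (539/44.7)·1.89 = 22.8 m/s.
With no height change, Bernoulli's equation is P₁ + ½ρv₁² = P₂ + ½ρv₂².
P₁ − P₂ = ½·875·(22.8² − 1.89²) = ½·875·517 = 226000 Pa.

ΔP = 226 kPa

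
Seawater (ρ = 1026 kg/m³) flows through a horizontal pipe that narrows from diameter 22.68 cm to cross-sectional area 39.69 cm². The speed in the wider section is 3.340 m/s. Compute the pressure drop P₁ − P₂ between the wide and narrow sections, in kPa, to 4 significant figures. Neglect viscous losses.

587.2 kPa

The volume flow rate is constant, so v₂ = (A₁/A₂)v₁ = (404.0/39.69)·3.340 = 34.00 m/s.
With no height change, Bernoulli's equation is P₁ + ½ρv₁² = P₂ + ½ρv₂².
P₁ − P₂ = ½·1026·(34.00² − 3.340²) = ½·1026·1145 = 587200 Pa.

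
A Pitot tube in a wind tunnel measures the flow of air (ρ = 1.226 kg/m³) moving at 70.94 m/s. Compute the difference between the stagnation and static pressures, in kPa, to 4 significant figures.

3.085 kPa

The dynamic pressure equals the rise in static pressure at the stagnation point: ΔP = ½ρv².
ΔP = ½·1.226·70.94² = 3085 Pa.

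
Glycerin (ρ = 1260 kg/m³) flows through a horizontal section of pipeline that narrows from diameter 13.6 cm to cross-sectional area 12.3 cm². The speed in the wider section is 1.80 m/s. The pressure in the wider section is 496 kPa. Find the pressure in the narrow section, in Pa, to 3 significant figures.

P₂ = 213000 Pa

By continuity, v₂ = v₁·A₁/A₂ = 1.80·(145/12.3) = 21.3 m/s.
The pipe is horizontal, so Bernoulli reduces to P₁ + ½ρv₁² = P₂ + ½ρv₂².
P₂ = P₁ − ½ρ(v₂² − v₁²) = 496000 − ½·1260·(21.3² − 1.80²) = 496000 − 283000 = 213000 Pa.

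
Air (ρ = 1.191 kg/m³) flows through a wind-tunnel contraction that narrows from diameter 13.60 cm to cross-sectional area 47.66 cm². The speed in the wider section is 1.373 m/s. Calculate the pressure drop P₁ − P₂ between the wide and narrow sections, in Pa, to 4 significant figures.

The volume flow rate is constant, so v₂ = (A₁/A₂)v₁ = (145.3/47.66)·1.373 = 4.185 m/s.
The pipe is horizontal, so Bernoulli reduces to P₁ + ½ρv₁² = P₂ + ½ρv₂².
P₁ − P₂ = ½·1.191·(4.185² − 1.373²) = ½·1.191·15.63 = 9.307 Pa.

ΔP ≈ 9.307 Pa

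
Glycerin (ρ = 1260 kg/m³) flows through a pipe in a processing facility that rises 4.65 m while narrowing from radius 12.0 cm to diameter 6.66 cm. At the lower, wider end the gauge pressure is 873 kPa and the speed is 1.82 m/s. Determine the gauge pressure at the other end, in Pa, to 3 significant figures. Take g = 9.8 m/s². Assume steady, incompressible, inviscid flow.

P₂ = 466000 Pa

The volume flow rate is constant, so v₂ = (A₁/A₂)v₁ = (452/34.8)·1.82 = 23.6 m/s.
Energy conservation along the streamline gives P₂ = P₁ − ½ρ(v₂² − v₁²) − ρg(h₂ − h₁).
P₂ = 873000 + ½·1260·(1.82² − 23.6²) − 1260·9.8·(+4.65) = 873000 + (-350000) − (57400) = 466000 Pa.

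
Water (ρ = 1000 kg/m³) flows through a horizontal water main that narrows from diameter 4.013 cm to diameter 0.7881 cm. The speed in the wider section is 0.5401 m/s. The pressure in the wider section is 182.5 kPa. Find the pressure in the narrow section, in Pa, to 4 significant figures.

84590 Pa

By continuity, v₂ = v₁·A₁/A₂ = 0.5401·(12.65/0.4878) = 14.00 m/s.
Along the horizontal streamline, P + ½ρv² is constant.
P₂ = P₁ − ½ρ(v₂² − v₁²) = 182500 − ½·1000·(14.00² − 0.5401²) = 182500 − 97910 = 84590 Pa.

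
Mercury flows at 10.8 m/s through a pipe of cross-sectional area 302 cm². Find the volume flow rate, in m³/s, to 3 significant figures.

Q ≈ 0.326 m³/s

Q = A·v = 0.0302 m² × 10.8 m/s = 0.326 m³/s.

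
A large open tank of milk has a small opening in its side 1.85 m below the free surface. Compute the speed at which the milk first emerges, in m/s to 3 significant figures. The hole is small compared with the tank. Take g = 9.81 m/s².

The surface is effectively still and both ends are open, so ½v² = gh and v = √(2·9.81·1.85) = 6.02 m/s.

v ≈ 6.02 m/s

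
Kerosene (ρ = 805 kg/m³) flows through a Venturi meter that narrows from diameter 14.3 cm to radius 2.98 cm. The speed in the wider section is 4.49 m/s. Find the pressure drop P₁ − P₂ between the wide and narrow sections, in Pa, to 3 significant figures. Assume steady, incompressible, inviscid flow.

Mass conservation (A₁v₁ = A₂v₂) gives v₂ = 4.49 × 161/27.9 = 25.8 m/s.
The pipe is horizontal, so Bernoulli reduces to P₁ + ½ρv₁² = P₂ + ½ρv₂².
P₁ − P₂ = ½·805·(25.8² − 4.49²) = ½·805·648 = 261000 Pa.

ΔP ≈ 261000 Pa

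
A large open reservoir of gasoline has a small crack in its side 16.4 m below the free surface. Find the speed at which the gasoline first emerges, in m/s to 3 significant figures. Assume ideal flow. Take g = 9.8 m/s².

Torricelli's result v = √(2gh) gives v = √(2·9.8·16.4) = 17.9 m/s.

v = 17.9 m/s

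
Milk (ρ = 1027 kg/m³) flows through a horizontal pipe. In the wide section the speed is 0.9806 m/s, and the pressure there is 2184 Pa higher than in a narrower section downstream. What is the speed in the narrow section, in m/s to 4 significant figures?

Horizontal Bernoulli: P₁ + ½ρv₁² = P₂ + ½ρv₂², so v₂² = v₁² + 2(P₁ − P₂)/ρ.
v₂ = √(0.9806² + 2·2184/1027) = √(0.9616 + 4.253) = 2.284 m/s.

2.284 m/s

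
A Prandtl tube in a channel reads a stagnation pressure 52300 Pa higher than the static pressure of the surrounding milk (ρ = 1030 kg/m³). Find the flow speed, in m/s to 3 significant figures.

v ≈ 10.1 m/s

The dynamic pressure equals the rise in static pressure at the stagnation point: ΔP = ½ρv².
v = √(2ΔP/ρ) = √(2·52300/1030) = 10.1 m/s.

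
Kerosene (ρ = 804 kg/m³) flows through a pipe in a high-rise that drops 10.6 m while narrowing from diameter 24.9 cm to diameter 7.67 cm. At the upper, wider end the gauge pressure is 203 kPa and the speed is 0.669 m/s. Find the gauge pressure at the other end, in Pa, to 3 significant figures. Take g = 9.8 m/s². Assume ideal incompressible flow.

P₂ ≈ 267000 Pa

The volume flow rate is constant, so v₂ = (A₁/A₂)v₁ = (487/46.2)·0.669 = 7.05 m/s.
Applying Bernoulli between the two ends and solving for P₂: P₂ = P₁ + ½ρ(v₁² − v₂²) − ρgΔh.
P₂ = 203000 + ½·804·(0.669² − 7.05²) − 804·9.8·(−10.6) = 203000 + (-19800) − (-83500) = 267000 Pa.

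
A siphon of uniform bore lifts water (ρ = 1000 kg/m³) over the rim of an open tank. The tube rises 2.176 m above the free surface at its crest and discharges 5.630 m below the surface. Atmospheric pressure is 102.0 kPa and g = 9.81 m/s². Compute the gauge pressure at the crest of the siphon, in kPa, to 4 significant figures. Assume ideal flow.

From the surface to the outlet (both open to atmosphere, surface at rest): v = √(2g·h_out) = √(2·9.81·5.630) = 10.51 m/s.
With constant cross-section the crest speed equals v; applying Bernoulli from the surface up to the crest, P_top = P_atm − ½ρv² − ρg·h_top.
P_top = 102000 − ½·1000·10.51² − 1000·9.81·2.176 = 25420 Pa. So P_gauge = P_top − P_atm = -76580 Pa.

P_gauge ≈ -76.58 kPa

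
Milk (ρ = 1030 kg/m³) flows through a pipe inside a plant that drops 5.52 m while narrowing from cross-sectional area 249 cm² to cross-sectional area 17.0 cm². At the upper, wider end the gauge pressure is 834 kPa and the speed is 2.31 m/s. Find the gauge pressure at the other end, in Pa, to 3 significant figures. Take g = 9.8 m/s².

303000 Pa

Continuity gives A₁v₁ = A₂v₂, so v₂ = (249 cm²)/(17.0 cm²) × 2.31 m/s = 33.8 m/s.
Energy conservation along the streamline gives P₂ = P₁ − ½ρ(v₂² − v₁²) − ρg(h₂ − h₁).
P₂ = 834000 + ½·1030·(2.31² − 33.8²) − 1030·9.8·(−5.52) = 834000 + (-587000) − (-55700) = 303000 Pa.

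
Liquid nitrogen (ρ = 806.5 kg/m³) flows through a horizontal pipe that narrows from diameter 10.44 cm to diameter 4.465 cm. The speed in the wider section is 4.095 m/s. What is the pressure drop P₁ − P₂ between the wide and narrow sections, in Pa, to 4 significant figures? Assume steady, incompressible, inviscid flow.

ΔP ≈ 195400 Pa

By continuity, v₂ = v₁·A₁/A₂ = 4.095·(85.60/15.66) = 22.39 m/s.
With no height change, Bernoulli's equation is P₁ + ½ρv₁² = P₂ + ½ρv₂².
P₁ − P₂ = ½·806.5·(22.39² − 4.095²) = ½·806.5·484.4 = 195400 Pa.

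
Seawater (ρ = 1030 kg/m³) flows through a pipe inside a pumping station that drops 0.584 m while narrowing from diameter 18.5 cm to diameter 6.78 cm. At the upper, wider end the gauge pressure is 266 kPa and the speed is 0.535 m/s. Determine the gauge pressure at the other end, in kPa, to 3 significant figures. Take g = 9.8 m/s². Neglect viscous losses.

264 kPa

Continuity gives A₁v₁ = A₂v₂, so v₂ = (269 cm²)/(36.1 cm²) × 0.535 m/s = 3.98 m/s.
Applying Bernoulli between the two ends and solving for P₂: P₂ = P₁ + ½ρ(v₁² − v₂²) − ρgΔh.
P₂ = 266000 + ½·1030·(0.535² − 3.98²) − 1030·9.8·(−0.584) = 266000 + (-8020) − (-5890) = 264000 Pa.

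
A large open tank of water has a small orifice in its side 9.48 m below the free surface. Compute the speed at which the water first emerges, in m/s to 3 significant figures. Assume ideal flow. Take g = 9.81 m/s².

v ≈ 13.6 m/s

Torricelli's result v = √(2gh) gives v = √(2·9.81·9.48) = 13.6 m/s.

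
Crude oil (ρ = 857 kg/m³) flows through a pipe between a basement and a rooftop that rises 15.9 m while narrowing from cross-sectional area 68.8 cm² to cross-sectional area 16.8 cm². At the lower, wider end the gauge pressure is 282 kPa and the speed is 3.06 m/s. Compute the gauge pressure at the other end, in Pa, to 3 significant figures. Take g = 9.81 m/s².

P₂ = 85000 Pa

The volume flow rate is constant, so v₂ = (A₁/A₂)v₁ = (68.8/16.8)·3.06 = 12.5 m/s.
Energy conservation along the streamline gives P₂ = P₁ − ½ρ(v₂² − v₁²) − ρg(h₂ − h₁).
P₂ = 282000 + ½·857·(3.06² − 12.5²) − 857·9.81·(+15.9) = 282000 + (-63300) − (134000) = 85000 Pa.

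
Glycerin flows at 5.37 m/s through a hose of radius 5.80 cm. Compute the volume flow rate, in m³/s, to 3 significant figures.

Q ≈ 0.0568 m³/s

Q = A·v = 0.0106 m² × 5.37 m/s = 0.0568 m³/s.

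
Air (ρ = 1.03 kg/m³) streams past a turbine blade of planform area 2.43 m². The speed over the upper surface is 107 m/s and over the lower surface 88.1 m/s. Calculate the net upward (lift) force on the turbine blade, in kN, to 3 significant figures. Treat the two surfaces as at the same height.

F = 4.61 kN

With equal heights on the two surfaces, Bernoulli gives P_lower − P_upper = ½ρ(v_upper² − v_lower²).
ΔP = ½·1.03·(107² − 88.1²) = 1900 Pa.
Lift = ΔP · A = 1900 × 2.43 = 4610 N.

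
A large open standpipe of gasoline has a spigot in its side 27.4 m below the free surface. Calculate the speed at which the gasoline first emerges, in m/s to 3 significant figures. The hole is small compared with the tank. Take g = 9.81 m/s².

v = 23.2 m/s

Bernoulli from surface to hole (P equal, v_surface ≈ 0): v = √(2gh) = √(2×9.81×27.4) = 23.2 m/s.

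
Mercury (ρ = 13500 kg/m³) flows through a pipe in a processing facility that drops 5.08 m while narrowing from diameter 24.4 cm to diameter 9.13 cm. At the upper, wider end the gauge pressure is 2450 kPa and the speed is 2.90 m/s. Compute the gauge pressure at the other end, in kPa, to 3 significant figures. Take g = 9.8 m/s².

Mass conservation (A₁v₁ = A₂v₂) gives v₂ = 2.90 × 468/65.5 = 20.7 m/s.
Bernoulli: P₁ + ½ρv₁² + ρg h₁ = P₂ + ½ρv₂² + ρg h₂, so P₂ = P₁ + ½ρ(v₁² − v₂²) − ρg(h₂ − h₁).
P₂ = 2450000 + ½·13500·(2.90² − 20.7²) − 13500·9.8·(−5.08) = 2450000 + (-2840000) − (-672000) = 283000 Pa.

P₂ ≈ 283 kPa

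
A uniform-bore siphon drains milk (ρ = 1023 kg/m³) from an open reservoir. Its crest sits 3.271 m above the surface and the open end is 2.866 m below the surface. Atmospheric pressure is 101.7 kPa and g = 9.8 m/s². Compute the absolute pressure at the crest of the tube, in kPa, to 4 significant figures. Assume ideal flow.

The outlet speed comes from Torricelli: v = √(2g·2.866) = 7.495 m/s.
The bore is uniform, so the speed at the crest is the same v. Bernoulli surface→crest: P_atm = P_top + ½ρv² + ρg·h_top.
P_top = 101700 − ½·1023·7.495² − 1023·9.8·3.271 = 40170 Pa.

P_top ≈ 40.17 kPa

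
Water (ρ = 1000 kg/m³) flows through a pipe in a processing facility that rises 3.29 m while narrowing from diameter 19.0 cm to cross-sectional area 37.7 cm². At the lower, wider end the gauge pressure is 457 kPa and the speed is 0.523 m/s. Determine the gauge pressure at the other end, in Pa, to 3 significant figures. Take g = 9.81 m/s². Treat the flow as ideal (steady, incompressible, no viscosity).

By continuity, v₂ = v₁·A₁/A₂ = 0.523·(284/37.7) = 3.93 m/s.
Bernoulli: P₁ + ½ρv₁² + ρg h₁ = P₂ + ½ρv₂² + ρg h₂, so P₂ = P₁ + ½ρ(v₁² − v₂²) − ρg(h₂ − h₁).
P₂ = 457000 + ½·1000·(0.523² − 3.93²) − 1000·9.81·(+3.29) = 457000 + (-7600) − (32300) = 417000 Pa.

P₂ ≈ 417000 Pa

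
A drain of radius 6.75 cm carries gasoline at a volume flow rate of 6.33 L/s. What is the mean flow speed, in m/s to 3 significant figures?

v ≈ 0.442 m/s

Q = 6.33 L/s = 0.00633 m³/s.
v = Q/A = 0.00633 / 0.0143 = 0.442 m/s.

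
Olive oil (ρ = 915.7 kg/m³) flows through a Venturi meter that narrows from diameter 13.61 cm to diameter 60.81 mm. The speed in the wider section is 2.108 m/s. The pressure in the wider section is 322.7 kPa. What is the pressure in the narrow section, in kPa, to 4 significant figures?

Mass conservation (A₁v₁ = A₂v₂) gives v₂ = 2.108 × 145.5/29.04 = 10.56 m/s.
The pipe is horizontal, so Bernoulli reduces to P₁ + ½ρv₁² = P₂ + ½ρv₂².
P₂ = P₁ − ½ρ(v₂² − v₁²) = 322700 − ½·915.7·(10.56² − 2.108²) = 322700 − 49020 = 273700 Pa.

P₂ ≈ 273.7 kPa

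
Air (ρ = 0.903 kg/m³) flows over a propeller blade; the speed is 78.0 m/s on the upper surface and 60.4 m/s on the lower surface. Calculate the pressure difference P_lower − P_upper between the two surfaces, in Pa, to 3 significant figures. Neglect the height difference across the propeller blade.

The pressure is lower where the speed is higher: ΔP = ½ρ(v_up² − v_low²).
ΔP = ½·0.903·(78.0² − 60.4²) = 1100 Pa.

1100 Pa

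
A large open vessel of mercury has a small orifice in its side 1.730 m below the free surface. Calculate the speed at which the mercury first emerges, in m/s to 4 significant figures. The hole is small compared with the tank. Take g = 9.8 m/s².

v ≈ 5.823 m/s

The surface is effectively still and both ends are open, so ½v² = gh and v = √(2·9.8·1.730) = 5.823 m/s.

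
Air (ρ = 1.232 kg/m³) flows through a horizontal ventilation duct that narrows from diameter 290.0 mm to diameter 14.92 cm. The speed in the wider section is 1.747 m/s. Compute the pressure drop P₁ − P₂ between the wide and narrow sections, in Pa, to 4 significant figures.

The volume flow rate is constant, so v₂ = (A₁/A₂)v₁ = (660.5/174.8)·1.747 = 6.600 m/s.
With no height change, Bernoulli's equation is P₁ + ½ρv₁² = P₂ + ½ρv₂².
P₁ − P₂ = ½·1.232·(6.600² − 1.747²) = ½·1.232·40.51 = 24.95 Pa.

ΔP ≈ 24.95 Pa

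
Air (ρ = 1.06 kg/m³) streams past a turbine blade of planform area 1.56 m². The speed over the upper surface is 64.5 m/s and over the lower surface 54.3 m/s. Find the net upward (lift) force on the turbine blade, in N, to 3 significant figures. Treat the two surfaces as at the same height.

F = 1000 N

With equal heights on the two surfaces, Bernoulli gives P_lower − P_upper = ½ρ(v_upper² − v_lower²).
ΔP = ½·1.06·(64.5² − 54.3²) = 642 Pa.
Lift = ΔP · A = 642 × 1.56 = 1000 N.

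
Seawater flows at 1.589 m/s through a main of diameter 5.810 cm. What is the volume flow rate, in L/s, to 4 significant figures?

Q = A·v = 0.002651 m² × 1.589 m/s = 0.004213 m³/s.
Converting: 0.004213 m³/s × 1000 = 4.213 L/s.

Q ≈ 4.213 L/s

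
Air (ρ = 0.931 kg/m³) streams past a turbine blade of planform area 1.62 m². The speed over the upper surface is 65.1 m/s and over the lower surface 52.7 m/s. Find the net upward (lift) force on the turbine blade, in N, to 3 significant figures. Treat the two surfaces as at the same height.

F ≈ 1100 N

With equal heights on the two surfaces, Bernoulli gives P_lower − P_upper = ½ρ(v_upper² − v_lower²).
ΔP = ½·0.931·(65.1² − 52.7²) = 680 Pa.
Lift = ΔP · A = 680 × 1.62 = 1100 N.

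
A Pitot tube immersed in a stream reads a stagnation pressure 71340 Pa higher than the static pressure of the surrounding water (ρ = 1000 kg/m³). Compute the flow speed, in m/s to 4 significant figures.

11.94 m/s

At the stagnation point the flow is brought to rest, so Bernoulli gives P_stag − P_static = ½ρv².
v = √(2ΔP/ρ) = √(2·71340/1000) = 11.94 m/s.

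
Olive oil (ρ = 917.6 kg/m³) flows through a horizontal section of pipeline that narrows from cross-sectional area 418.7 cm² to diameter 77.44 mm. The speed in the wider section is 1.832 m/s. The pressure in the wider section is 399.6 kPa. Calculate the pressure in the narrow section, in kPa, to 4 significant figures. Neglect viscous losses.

Continuity gives A₁v₁ = A₂v₂, so v₂ = (418.7 cm²)/(47.10 cm²) × 1.832 m/s = 16.29 m/s.
With no height change, Bernoulli's equation is P₁ + ½ρv₁² = P₂ + ½ρv₂².
P₂ = P₁ − ½ρ(v₂² − v₁²) = 399600 − ½·917.6·(16.29² − 1.832²) = 399600 − 120100 = 279500 Pa.

P₂ ≈ 279.5 kPa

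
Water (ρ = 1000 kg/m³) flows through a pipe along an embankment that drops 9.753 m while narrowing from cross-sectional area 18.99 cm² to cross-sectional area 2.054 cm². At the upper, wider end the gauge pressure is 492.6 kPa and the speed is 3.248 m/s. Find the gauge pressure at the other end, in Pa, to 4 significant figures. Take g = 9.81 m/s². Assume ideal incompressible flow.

142700 Pa

Mass conservation (A₁v₁ = A₂v₂) gives v₂ = 3.248 × 18.99/2.054 = 30.03 m/s.
Applying Bernoulli between the two ends and solving for P₂: P₂ = P₁ + ½ρ(v₁² − v₂²) − ρgΔh.
P₂ = 492600 + ½·1000·(3.248² − 30.03²) − 1000·9.81·(−9.753) = 492600 + (-445600) − (-95680) = 142700 Pa.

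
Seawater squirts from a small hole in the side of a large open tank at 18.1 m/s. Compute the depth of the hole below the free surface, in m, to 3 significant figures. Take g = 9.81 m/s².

h ≈ 16.7 m

For a small hole in a large open tank, ½v² = gh, giving h = v²/(2g).
h = 18.1²/(2·9.81) = 328/19.62 = 16.7 m.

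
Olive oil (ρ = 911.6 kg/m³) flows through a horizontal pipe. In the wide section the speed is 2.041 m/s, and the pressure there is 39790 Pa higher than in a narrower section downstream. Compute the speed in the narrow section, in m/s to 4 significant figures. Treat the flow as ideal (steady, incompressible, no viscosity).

With h₁ = h₂, rearranging Bernoulli gives v₂ = √(v₁² + 2ΔP/ρ).
v₂ = √(2.041² + 2·39790/911.6) = √(4.166 + 87.30) = 9.564 m/s.

9.564 m/s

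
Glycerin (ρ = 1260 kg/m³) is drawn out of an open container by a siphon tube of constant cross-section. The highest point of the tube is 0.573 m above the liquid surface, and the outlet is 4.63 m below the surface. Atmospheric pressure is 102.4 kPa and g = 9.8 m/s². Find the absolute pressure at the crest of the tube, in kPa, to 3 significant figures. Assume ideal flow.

P_top ≈ 38.2 kPa

From the surface to the outlet (both open to atmosphere, surface at rest): v = √(2g·h_out) = √(2·9.8·4.63) = 9.53 m/s.
The bore is uniform, so the speed at the crest is the same v. Bernoulli surface→crest: P_atm = P_top + ½ρv² + ρg·h_top.
P_top = 102400 − ½·1260·9.53² − 1260·9.8·0.573 = 38200 Pa.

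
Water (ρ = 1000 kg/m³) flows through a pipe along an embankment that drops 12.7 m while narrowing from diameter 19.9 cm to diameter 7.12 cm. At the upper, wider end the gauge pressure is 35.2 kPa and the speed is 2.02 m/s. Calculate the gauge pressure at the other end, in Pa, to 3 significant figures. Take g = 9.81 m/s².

Mass conservation (A₁v₁ = A₂v₂) gives v₂ = 2.02 × 311/39.8 = 15.8 m/s.
Energy conservation along the streamline gives P₂ = P₁ − ½ρ(v₂² − v₁²) − ρg(h₂ − h₁).
P₂ = 35200 + ½·1000·(2.02² − 15.8²) − 1000·9.81·(−12.7) = 35200 + (-122000) − (-125000) = 37300 Pa.

37300 Pa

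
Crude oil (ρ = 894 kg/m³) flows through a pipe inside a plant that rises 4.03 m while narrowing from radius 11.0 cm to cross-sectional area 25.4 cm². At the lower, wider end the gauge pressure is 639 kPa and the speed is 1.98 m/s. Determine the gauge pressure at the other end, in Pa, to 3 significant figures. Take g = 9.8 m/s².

Continuity gives A₁v₁ = A₂v₂, so v₂ = (380 cm²)/(25.4 cm²) × 1.98 m/s = 29.6 m/s.
Bernoulli: P₁ + ½ρv₁² + ρg h₁ = P₂ + ½ρv₂² + ρg h₂, so P₂ = P₁ + ½ρ(v₁² − v₂²) − ρg(h₂ − h₁).
P₂ = 639000 + ½·894·(1.98² − 29.6²) − 894·9.8·(+4.03) = 639000 + (-391000) − (35300) = 213000 Pa.

213000 Pa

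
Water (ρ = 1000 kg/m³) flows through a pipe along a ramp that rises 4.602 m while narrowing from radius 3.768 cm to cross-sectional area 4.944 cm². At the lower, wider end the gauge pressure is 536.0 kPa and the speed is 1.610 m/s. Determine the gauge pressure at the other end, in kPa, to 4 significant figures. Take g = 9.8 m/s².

P₂ = 386.7 kPa

Mass conservation (A₁v₁ = A₂v₂) gives v₂ = 1.610 × 44.60/4.944 = 14.53 m/s.
Energy conservation along the streamline gives P₂ = P₁ − ½ρ(v₂² − v₁²) − ρg(h₂ − h₁).
P₂ = 536000 + ½·1000·(1.610² − 14.53²) − 1000·9.8·(+4.602) = 536000 + (-104200) − (45100) = 386700 Pa.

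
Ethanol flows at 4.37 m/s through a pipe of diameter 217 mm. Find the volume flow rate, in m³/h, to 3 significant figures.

Q ≈ 582 m³/h

Q = A·v = 0.0370 m² × 4.37 m/s = 0.162 m³/s.
Converting: 0.162 m³/s × 3600 = 582 m³/h.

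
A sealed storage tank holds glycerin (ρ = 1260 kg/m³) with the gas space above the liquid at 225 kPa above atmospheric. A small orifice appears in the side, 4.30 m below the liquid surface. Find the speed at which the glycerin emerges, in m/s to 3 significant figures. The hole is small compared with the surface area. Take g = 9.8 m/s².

21.0 m/s

Take point 1 at the surface (v₁ ≈ 0) and point 2 at the hole (at atmospheric pressure). Bernoulli: P₁ + ρg h = P_atm + ½ρv₂².
With P₁ − P_atm = 225000 Pa, v₂ = √(2gh + 2ΔP/ρ) = √(2·9.8·4.30 + 2·225000/1260) = 21.0 m/s.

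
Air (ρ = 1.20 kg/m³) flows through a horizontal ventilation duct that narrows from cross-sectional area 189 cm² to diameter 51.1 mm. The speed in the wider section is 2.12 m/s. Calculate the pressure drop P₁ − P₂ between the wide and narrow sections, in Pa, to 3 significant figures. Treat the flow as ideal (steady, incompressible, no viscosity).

ΔP ≈ 226 Pa

By continuity, v₂ = v₁·A₁/A₂ = 2.12·(189/20.5) = 19.5 m/s.
Along the horizontal streamline, P + ½ρv² is constant.
P₁ − P₂ = ½·1.20·(19.5² − 2.12²) = ½·1.20·377 = 226 Pa.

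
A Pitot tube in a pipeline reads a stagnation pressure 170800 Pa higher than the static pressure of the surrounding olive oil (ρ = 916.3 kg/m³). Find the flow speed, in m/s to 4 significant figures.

The dynamic pressure equals the rise in static pressure at the stagnation point: ΔP = ½ρv².
v = √(2ΔP/ρ) = √(2·170800/916.3) = 19.31 m/s.

v ≈ 19.31 m/s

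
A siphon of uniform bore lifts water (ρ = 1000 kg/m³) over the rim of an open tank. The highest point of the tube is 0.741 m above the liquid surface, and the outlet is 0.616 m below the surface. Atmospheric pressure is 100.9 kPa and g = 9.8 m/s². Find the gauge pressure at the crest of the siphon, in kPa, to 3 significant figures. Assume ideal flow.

The outlet speed comes from Torricelli: v = √(2g·0.616) = 3.47 m/s.
Continuity keeps v the same throughout the tube; from surface to crest, P_atm + 0 = P_top + ½ρv² + ρg·h_top.
P_top = 100900 − ½·1000·3.47² − 1000·9.8·0.741 = 87600 Pa. So P_gauge = P_top − P_atm = -13300 Pa.

-13.3 kPa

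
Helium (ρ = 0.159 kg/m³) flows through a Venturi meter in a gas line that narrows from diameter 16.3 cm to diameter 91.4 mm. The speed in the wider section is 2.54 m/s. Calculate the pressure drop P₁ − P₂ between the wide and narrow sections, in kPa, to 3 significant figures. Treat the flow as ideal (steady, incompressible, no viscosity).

Mass conservation (A₁v₁ = A₂v₂) gives v₂ = 2.54 × 209/65.6 = 8.08 m/s.
Bernoulli (h₁ = h₂): P₁ − P₂ = ½ρ(v₂² − v₁²).
P₁ − P₂ = ½·0.159·(8.08² − 2.54²) = ½·0.159·58.8 = 4.68 Pa.

ΔP ≈ 0.00468 kPa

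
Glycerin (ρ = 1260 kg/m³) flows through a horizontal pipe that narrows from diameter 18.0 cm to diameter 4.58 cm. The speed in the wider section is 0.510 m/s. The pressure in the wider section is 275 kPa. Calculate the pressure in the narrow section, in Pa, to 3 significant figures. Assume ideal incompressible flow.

Mass conservation (A₁v₁ = A₂v₂) gives v₂ = 0.510 × 254/16.5 = 7.88 m/s.
The pipe is horizontal, so Bernoulli reduces to P₁ + ½ρv₁² = P₂ + ½ρv₂².
P₂ = P₁ − ½ρ(v₂² − v₁²) = 275000 − ½·1260·(7.88² − 0.510²) = 275000 − 38900 = 236000 Pa.

P₂ = 236000 Pa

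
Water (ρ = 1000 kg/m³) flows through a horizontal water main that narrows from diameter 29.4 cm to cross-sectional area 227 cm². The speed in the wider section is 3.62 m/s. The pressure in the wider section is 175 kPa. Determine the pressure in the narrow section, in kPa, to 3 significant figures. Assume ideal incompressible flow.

By continuity, v₂ = v₁·A₁/A₂ = 3.62·(679/227) = 10.8 m/s.
Along the horizontal streamline, P + ½ρv² is constant.
P₂ = P₁ − ½ρ(v₂² − v₁²) = 175000 − ½·1000·(10.8² − 3.62²) = 175000 − 52000 = 123000 Pa.

P₂ = 123 kPa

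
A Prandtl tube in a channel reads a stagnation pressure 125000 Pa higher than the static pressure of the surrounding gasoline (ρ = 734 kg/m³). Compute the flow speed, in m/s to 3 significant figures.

The dynamic pressure equals the rise in static pressure at the stagnation point: ΔP = ½ρv².
v = √(2ΔP/ρ) = √(2·125000/734) = 18.5 m/s.

v ≈ 18.5 m/s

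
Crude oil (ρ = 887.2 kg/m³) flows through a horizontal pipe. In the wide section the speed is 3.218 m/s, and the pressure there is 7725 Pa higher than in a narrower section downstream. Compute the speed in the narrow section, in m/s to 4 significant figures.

v₂ = 5.270 m/s

With h₁ = h₂, rearranging Bernoulli gives v₂ = √(v₁² + 2ΔP/ρ).
v₂ = √(3.218² + 2·7725/887.2) = √(10.36 + 17.41) = 5.270 m/s.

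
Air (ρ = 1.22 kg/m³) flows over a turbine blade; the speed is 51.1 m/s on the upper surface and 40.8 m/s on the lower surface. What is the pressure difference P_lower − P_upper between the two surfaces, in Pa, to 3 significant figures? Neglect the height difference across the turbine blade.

With negligible Δh, P + ½ρv² is constant, so P_low − P_up = ½ρ(v_up² − v_low²).
ΔP = ½·1.22·(51.1² − 40.8²) = 577 Pa.

577 Pa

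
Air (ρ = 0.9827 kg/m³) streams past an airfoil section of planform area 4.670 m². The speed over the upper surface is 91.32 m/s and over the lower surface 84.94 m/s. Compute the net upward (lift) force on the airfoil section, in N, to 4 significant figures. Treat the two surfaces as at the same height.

The faster flow above has the lower pressure; Bernoulli (same height) gives ΔP = ½ρ(v_up² − v_low²).
ΔP = ½·0.9827·(91.32² − 84.94²) = 552.5 Pa.
Lift = ΔP · A = 552.5 × 4.670 = 2580 N.

F = 2580 N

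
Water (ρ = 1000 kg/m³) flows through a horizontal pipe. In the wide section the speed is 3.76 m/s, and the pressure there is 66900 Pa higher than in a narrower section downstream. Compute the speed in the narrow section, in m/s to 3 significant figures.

v₂ ≈ 12.2 m/s

With h₁ = h₂, rearranging Bernoulli gives v₂ = √(v₁² + 2ΔP/ρ).
v₂ = √(3.76² + 2·66900/1000) = √(14.1 + 134) = 12.2 m/s.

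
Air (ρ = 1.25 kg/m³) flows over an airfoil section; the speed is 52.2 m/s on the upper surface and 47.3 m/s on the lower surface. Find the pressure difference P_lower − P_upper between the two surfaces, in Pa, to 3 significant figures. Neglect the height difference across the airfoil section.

ΔP ≈ 305 Pa

The pressure is lower where the speed is higher: ΔP = ½ρ(v_up² − v_low²).
ΔP = ½·1.25·(52.2² − 47.3²) = 305 Pa.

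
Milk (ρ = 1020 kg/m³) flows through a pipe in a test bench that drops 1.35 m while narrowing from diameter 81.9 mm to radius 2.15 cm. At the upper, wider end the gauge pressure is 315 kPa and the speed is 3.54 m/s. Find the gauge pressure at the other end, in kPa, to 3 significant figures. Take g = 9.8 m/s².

P₂ = 251 kPa

Continuity gives A₁v₁ = A₂v₂, so v₂ = (52.7 cm²)/(14.5 cm²) × 3.54 m/s = 12.8 m/s.
Energy conservation along the streamline gives P₂ = P₁ − ½ρ(v₂² − v₁²) − ρg(h₂ − h₁).
P₂ = 315000 + ½·1020·(3.54² − 12.8²) − 1020·9.8·(−1.35) = 315000 + (-77700) − (-13500) = 251000 Pa.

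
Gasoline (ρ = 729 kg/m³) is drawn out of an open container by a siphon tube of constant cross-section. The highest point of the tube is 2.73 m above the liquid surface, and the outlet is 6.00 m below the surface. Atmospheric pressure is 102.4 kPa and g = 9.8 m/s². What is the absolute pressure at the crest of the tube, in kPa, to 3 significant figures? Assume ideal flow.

P_top ≈ 40.0 kPa

Bernoulli surface→outlet gives ½v² = g·h_out, so v = √(2·9.8·6.00) = 10.8 m/s.
The bore is uniform, so the speed at the crest is the same v. Bernoulli surface→crest: P_atm = P_top + ½ρv² + ρg·h_top.
P_top = 102400 − ½·729·10.8² − 729·9.8·2.73 = 40000 Pa.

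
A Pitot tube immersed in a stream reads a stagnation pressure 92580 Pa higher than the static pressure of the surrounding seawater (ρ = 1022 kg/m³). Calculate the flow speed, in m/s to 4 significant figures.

At the stagnation point the flow is brought to rest, so Bernoulli gives P_stag − P_static = ½ρv².
v = √(2ΔP/ρ) = √(2·92580/1022) = 13.46 m/s.

13.46 m/s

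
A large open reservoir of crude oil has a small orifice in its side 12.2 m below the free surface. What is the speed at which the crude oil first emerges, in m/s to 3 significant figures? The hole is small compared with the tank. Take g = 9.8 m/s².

v = 15.5 m/s

With the surface at rest and both surface and jet at atmospheric pressure, Bernoulli gives ρg h = ½ρv², so v = √(2gh) = √(2·9.8·12.2) = 15.5 m/s.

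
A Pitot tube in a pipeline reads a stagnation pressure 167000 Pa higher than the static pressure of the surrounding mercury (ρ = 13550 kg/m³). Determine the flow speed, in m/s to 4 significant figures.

Bernoulli between the free stream and the stagnation point: ½ρv² = P_stag − P_static.
v = √(2ΔP/ρ) = √(2·167000/13550) = 4.965 m/s.

4.965 m/s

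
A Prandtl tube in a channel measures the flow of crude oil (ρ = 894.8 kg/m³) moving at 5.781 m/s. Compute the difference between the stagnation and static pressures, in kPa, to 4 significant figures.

The dynamic pressure equals the rise in static pressure at the stagnation point: ΔP = ½ρv².
ΔP = ½·894.8·5.781² = 14950 Pa.

ΔP ≈ 14.95 kPa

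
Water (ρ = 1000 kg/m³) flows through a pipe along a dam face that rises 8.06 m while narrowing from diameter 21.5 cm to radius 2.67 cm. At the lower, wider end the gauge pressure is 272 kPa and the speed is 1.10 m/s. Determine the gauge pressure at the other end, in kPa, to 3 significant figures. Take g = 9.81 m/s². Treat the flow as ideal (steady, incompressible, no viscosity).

P₂ = 34.6 kPa

Continuity gives A₁v₁ = A₂v₂, so v₂ = (363 cm²)/(22.4 cm²) × 1.10 m/s = 17.8 m/s.
Energy conservation along the streamline gives P₂ = P₁ − ½ρ(v₂² − v₁²) − ρg(h₂ − h₁).
P₂ = 272000 + ½·1000·(1.10² − 17.8²) − 1000·9.81·(+8.06) = 272000 + (-158000) − (79100) = 34600 Pa.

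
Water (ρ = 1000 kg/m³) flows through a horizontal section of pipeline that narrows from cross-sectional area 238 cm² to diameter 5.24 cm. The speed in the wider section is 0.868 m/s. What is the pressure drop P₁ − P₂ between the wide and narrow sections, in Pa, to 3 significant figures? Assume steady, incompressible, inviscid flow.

The volume flow rate is constant, so v₂ = (A₁/A₂)v₁ = (238/21.6)·0.868 = 9.58 m/s.
Bernoulli (h₁ = h₂): P₁ − P₂ = ½ρ(v₂² − v₁²).
P₁ − P₂ = ½·1000·(9.58² − 0.868²) = ½·1000·91.0 = 45500 Pa.

45500 Pa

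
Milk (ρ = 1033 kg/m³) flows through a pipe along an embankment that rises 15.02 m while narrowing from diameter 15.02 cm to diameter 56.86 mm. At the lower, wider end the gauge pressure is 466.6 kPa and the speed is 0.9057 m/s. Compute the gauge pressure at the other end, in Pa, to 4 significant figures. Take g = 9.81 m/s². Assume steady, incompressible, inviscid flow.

294200 Pa

Mass conservation (A₁v₁ = A₂v₂) gives v₂ = 0.9057 × 177.2/25.39 = 6.320 m/s.
Applying Bernoulli between the two ends and solving for P₂: P₂ = P₁ + ½ρ(v₁² − v₂²) − ρgΔh.
P₂ = 466600 + ½·1033·(0.9057² − 6.320²) − 1033·9.81·(+15.02) = 466600 + (-20210) − (152200) = 294200 Pa.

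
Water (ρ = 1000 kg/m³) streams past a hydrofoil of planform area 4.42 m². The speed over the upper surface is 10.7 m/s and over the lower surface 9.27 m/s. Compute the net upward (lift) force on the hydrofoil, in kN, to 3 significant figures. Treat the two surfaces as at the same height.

With equal heights on the two surfaces, Bernoulli gives P_lower − P_upper = ½ρ(v_upper² − v_lower²).
ΔP = ½·1000·(10.7² − 9.27²) = 14300 Pa.
Lift = ΔP · A = 14300 × 4.42 = 63100 N.

F ≈ 63.1 kN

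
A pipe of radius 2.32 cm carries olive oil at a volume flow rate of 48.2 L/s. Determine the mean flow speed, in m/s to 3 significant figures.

Q = 48.2 L/s = 0.0482 m³/s.
v = Q/A = 0.0482 / 0.00169 = 28.5 m/s.

v ≈ 28.5 m/s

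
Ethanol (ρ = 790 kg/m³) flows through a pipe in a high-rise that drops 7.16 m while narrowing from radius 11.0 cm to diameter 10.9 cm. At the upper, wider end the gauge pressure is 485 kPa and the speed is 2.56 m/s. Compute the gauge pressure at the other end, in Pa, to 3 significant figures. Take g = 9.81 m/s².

By continuity, v₂ = v₁·A₁/A₂ = 2.56·(380/93.3) = 10.4 m/s.
Applying Bernoulli between the two ends and solving for P₂: P₂ = P₁ + ½ρ(v₁² − v₂²) − ρgΔh.
P₂ = 485000 + ½·790·(2.56² − 10.4²) − 790·9.81·(−7.16) = 485000 + (-40400) − (-55500) = 500000 Pa.

P₂ ≈ 500000 Pa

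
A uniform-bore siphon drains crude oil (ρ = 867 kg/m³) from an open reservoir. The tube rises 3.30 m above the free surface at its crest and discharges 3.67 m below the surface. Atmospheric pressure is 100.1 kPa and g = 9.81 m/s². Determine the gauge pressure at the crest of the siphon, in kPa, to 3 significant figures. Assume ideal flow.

P_gauge ≈ -59.3 kPa

The outlet speed comes from Torricelli: v = √(2g·3.67) = 8.49 m/s.
With constant cross-section the crest speed equals v; applying Bernoulli from the surface up to the crest, P_top = P_atm − ½ρv² − ρg·h_top.
P_top = 100100 − ½·867·8.49² − 867·9.81·3.30 = 40800 Pa. So P_gauge = P_top − P_atm = -59300 Pa.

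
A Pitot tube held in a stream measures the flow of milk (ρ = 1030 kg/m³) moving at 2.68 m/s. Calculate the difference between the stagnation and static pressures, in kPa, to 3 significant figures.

3.70 kPa

The dynamic pressure equals the rise in static pressure at the stagnation point: ΔP = ½ρv².
ΔP = ½·1030·2.68² = 3700 Pa.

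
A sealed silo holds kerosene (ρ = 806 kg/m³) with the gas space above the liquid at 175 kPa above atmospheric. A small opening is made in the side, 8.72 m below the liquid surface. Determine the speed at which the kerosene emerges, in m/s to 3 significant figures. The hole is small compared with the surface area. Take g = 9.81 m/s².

Take point 1 at the surface (v₁ ≈ 0) and point 2 at the hole (at atmospheric pressure). Bernoulli: P₁ + ρg h = P_atm + ½ρv₂².
With P₁ − P_atm = 175000 Pa, v₂ = √(2gh + 2ΔP/ρ) = √(2·9.81·8.72 + 2·175000/806) = 24.6 m/s.

v = 24.6 m/s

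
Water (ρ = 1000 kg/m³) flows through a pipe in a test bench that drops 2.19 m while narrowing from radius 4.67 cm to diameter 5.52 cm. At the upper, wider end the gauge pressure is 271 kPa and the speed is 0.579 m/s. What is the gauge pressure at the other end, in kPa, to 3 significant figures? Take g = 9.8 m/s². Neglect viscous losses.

By continuity, v₂ = v₁·A₁/A₂ = 0.579·(68.5/23.9) = 1.66 m/s.
Applying Bernoulli between the two ends and solving for P₂: P₂ = P₁ + ½ρ(v₁² − v₂²) − ρgΔh.
P₂ = 271000 + ½·1000·(0.579² − 1.66²) − 1000·9.8·(−2.19) = 271000 + (-1210) − (-21500) = 291000 Pa.

P₂ ≈ 291 kPa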